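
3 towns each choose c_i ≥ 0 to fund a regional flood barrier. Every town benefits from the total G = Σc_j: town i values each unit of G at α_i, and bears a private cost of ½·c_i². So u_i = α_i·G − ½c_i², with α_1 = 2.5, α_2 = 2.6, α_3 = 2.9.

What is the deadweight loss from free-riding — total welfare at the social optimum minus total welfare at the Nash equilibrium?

Town i's FOC: ∂u_i/∂c_i = α_i − c_i = 0, so c_i* = α_i.
NE contributions = (2.5, 2.6, 2.9); G = 8.
W^NE = (Σα)·G − ½Σα_i² = 8² − ½·21.42 = 53.29.
Planner sets c_i = Σα_j = 8 for every i, so G^SO = 3·8 = 24.
W^SO = (Σα)·G^SO − ½·3·(Σα)² = (3/2)·8² = 96.
Deadweight loss = W^SO − W^NE = 42.71.

42.71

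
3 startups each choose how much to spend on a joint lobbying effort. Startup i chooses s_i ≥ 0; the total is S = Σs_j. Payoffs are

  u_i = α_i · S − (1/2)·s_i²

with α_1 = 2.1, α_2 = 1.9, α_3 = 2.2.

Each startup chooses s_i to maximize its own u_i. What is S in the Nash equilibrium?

6.2

Startup i's FOC: ∂u_i/∂s_i = α_i − s_i = 0, so s_i* = α_i.
NE contributions = (2.1, 1.9, 2.2); S = 6.2.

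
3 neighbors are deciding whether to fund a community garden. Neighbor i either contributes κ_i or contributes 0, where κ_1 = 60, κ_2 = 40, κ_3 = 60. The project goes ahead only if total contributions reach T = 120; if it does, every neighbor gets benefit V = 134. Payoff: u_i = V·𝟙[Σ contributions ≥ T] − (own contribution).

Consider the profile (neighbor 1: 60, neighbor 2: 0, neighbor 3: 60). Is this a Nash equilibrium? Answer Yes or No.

Yes

Total = 120 ≥ 120: provided.
Neighbor 1 (pledges 60, payoff 74): dropping to 0 → total 60, payoff 0. No gain.
Neighbor 2 (pledges 0, payoff 134): pledging 40 → total 160, payoff 94. No gain.
Neighbor 3 (pledges 60, payoff 74): dropping to 0 → total 60, payoff 0. No gain.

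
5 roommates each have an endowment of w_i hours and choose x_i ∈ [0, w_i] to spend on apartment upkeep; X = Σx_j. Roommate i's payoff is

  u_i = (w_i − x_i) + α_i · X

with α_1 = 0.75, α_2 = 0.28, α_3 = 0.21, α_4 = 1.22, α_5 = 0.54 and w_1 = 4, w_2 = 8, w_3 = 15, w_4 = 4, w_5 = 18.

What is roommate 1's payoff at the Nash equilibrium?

7

∂u_i/∂x_i = α_i − 1, so roommate i contributes w_i if α_i > 1, else 0.
α_i > 1 for i ∈ {4}; NE contributions (0, 0, 0, 4, 0), X = 4.
u_1 = (4 − 0) + 0.75·4 = 7.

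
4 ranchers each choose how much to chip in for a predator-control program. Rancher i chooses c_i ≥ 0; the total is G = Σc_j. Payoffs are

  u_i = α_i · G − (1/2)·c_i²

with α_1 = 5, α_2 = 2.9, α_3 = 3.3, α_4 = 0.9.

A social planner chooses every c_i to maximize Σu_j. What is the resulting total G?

48.4

Planner FOC: ∂(Σu_j)/∂c_i = (Σα_j) − c_i = 0, so c_i^SO = Σα_j = 12.1 for every i; G^SO = 48.4.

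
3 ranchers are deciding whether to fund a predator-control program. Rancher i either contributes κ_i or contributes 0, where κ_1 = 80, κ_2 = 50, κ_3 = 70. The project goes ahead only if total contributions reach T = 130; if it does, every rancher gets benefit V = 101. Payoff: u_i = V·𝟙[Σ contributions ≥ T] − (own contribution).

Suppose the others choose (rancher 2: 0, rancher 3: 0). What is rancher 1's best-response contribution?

Others' total = 0. Even contributing 80 gives 80 < 130: no benefit either way.
Best response: 0.

0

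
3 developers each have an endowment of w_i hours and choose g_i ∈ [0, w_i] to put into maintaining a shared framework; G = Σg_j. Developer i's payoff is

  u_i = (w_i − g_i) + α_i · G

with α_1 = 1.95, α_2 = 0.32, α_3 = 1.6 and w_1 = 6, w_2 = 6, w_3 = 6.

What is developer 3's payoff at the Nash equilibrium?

19.2

∂u_i/∂g_i = α_i − 1, so developer i contributes w_i if α_i > 1, else 0.
α_i > 1 for i ∈ {1, 3}; NE contributions (6, 0, 6), G = 12.
u_3 = (6 − 6) + 1.6·12 = 19.2.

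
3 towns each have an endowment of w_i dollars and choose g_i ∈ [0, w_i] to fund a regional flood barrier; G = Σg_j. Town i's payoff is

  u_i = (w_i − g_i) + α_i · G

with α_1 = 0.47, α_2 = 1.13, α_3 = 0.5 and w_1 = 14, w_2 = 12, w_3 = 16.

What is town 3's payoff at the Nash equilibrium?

∂u_i/∂g_i = α_i − 1, so town i contributes w_i if α_i > 1, else 0.
α_i > 1 for i ∈ {2}; NE contributions (0, 12, 0), G = 12.
u_3 = (16 − 0) + 0.5·12 = 22.

22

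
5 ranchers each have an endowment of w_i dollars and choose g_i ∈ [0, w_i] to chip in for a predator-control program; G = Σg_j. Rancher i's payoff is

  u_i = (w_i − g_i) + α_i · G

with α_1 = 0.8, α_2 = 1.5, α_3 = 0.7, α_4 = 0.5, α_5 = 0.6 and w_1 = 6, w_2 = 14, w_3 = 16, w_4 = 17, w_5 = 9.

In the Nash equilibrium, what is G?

14

∂u_i/∂g_i = α_i − 1, so rancher i contributes w_i if α_i > 1, else 0.
α_i > 1 for i ∈ {2}; NE contributions (0, 14, 0, 0, 0), G = 14.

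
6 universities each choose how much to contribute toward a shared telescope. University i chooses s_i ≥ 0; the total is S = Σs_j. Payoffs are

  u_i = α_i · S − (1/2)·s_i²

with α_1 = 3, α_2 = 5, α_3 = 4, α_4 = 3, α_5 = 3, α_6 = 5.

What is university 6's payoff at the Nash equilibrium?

102.5

University i's FOC: ∂u_i/∂s_i = α_i − s_i = 0, so s_i* = α_i.
NE contributions = (3, 5, 4, 3, 3, 5); S = 23.
u_6 = α_6·S − ½·(s_6)² = 5·23 − ½·5² = 102.5.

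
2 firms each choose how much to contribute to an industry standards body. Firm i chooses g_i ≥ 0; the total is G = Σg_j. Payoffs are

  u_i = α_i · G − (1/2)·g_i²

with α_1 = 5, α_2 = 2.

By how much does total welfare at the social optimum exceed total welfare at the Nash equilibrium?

Firm i's FOC: ∂u_i/∂g_i = α_i − g_i = 0, so g_i* = α_i.
NE contributions = (5, 2); G = 7.
W^NE = (Σα)·G − ½Σα_i² = 7² − ½·29 = 34.5.
Planner sets g_i = Σα_j = 7 for every i, so G^SO = 2·7 = 14.
W^SO = (Σα)·G^SO − ½·2·(Σα)² = (2/2)·7² = 49.
Deadweight loss = W^SO − W^NE = 14.5.

14.5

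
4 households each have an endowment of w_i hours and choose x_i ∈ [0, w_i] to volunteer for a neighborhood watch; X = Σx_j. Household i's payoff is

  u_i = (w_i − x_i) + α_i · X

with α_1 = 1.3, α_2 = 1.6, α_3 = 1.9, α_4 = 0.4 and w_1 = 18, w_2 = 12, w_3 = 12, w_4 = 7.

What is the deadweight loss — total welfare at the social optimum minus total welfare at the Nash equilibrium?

29.4

∂u_i/∂x_i = α_i − 1, so household i contributes w_i if α_i > 1, else 0.
α_i > 1 for i ∈ {1, 2, 3}; NE contributions (18, 12, 12, 0), X = 42.
W^NE = Σw_i − X^NE + (Σα_i)·X^NE = 49 + 4.2·42 = 225.4.
Planner: ∂(Σu_j)/∂x_i = Σα_j − 1 = 4.2 > 0, so everyone contributes w_i; X^SO = 49, W^SO = 49 + 4.2·49 = 254.8.
Deadweight loss = 29.4.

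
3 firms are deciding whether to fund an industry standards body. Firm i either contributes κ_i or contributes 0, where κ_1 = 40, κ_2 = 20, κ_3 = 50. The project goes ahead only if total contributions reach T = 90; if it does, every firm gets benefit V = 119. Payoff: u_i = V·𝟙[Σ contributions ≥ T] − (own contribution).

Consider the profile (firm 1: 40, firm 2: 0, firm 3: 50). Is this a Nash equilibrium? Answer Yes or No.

Total = 90 ≥ 90: provided.
Firm 1 (pledges 40, payoff 79): dropping to 0 → total 50, payoff 0. No gain.
Firm 2 (pledges 0, payoff 119): pledging 20 → total 110, payoff 99. No gain.
Firm 3 (pledges 50, payoff 69): dropping to 0 → total 40, payoff 0. No gain.

Yes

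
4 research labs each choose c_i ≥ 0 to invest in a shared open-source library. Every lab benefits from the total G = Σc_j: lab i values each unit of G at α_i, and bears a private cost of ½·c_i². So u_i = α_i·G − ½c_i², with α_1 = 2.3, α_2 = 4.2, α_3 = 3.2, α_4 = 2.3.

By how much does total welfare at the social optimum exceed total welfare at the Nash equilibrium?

Lab i's FOC: ∂u_i/∂c_i = α_i − c_i = 0, so c_i* = α_i.
NE contributions = (2.3, 4.2, 3.2, 2.3); G = 12.
W^NE = (Σα)·G − ½Σα_i² = 12² − ½·38.46 = 124.77.
Planner sets c_i = Σα_j = 12 for every i, so G^SO = 4·12 = 48.
W^SO = (Σα)·G^SO − ½·4·(Σα)² = (4/2)·12² = 288.
Deadweight loss = W^SO − W^NE = 163.23.

163.23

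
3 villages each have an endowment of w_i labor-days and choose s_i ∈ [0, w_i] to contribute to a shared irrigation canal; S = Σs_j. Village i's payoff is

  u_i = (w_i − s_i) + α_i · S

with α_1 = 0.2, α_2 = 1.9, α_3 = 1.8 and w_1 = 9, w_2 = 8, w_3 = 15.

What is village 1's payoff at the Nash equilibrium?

∂u_i/∂s_i = α_i − 1, so village i contributes w_i if α_i > 1, else 0.
α_i > 1 for i ∈ {2, 3}; NE contributions (0, 8, 15), S = 23.
u_1 = (9 − 0) + 0.2·23 = 13.6.

13.6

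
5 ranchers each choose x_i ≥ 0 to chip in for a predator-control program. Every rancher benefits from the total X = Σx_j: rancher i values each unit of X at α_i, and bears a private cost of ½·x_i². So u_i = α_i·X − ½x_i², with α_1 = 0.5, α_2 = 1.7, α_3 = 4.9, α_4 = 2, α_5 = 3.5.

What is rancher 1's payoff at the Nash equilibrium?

6.175

Rancher i's FOC: ∂u_i/∂x_i = α_i − x_i = 0, so x_i* = α_i.
NE contributions = (0.5, 1.7, 4.9, 2, 3.5); X = 12.6.
u_1 = α_1·X − ½·(x_1)² = 0.5·12.6 − ½·0.5² = 6.175.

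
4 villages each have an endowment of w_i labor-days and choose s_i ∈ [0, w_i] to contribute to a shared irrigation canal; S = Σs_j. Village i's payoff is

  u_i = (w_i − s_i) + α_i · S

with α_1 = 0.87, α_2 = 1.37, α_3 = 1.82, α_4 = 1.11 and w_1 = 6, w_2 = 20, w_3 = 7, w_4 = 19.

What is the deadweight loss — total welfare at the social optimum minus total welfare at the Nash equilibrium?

25.02

∂u_i/∂s_i = α_i − 1, so village i contributes w_i if α_i > 1, else 0.
α_i > 1 for i ∈ {2, 3, 4}; NE contributions (0, 20, 7, 19), S = 46.
W^NE = Σw_i − S^NE + (Σα_i)·S^NE = 52 + 4.17·46 = 243.82.
Planner: ∂(Σu_j)/∂s_i = Σα_j − 1 = 4.17 > 0, so everyone contributes w_i; S^SO = 52, W^SO = 52 + 4.17·52 = 268.84.
Deadweight loss = 25.02.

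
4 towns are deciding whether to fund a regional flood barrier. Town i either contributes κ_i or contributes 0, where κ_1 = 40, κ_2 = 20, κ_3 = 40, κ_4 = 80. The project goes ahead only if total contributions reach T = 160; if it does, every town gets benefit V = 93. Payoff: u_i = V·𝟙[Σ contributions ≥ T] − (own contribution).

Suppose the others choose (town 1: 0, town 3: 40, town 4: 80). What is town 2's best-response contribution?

Others' total = 120. Even contributing 20 gives 140 < 160: no benefit either way.
Best response: 0.

0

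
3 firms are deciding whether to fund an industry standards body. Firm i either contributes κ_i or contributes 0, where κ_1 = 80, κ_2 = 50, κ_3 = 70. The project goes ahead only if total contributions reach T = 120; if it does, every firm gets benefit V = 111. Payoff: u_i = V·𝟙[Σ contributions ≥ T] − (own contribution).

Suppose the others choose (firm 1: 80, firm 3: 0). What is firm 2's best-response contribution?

50

Others' total = 80. Contributing 50 brings total to 130 ≥ 120: gain V − κ_2 = 61.
Best response: 50.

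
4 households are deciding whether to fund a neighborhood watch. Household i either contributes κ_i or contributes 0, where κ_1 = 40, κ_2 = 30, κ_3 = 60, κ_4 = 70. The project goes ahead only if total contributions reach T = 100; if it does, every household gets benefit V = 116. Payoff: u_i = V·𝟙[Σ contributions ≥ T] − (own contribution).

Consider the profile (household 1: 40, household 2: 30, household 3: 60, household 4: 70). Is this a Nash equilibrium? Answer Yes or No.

Total = 200 ≥ 100: provided.
Household 1 (pledges 40, payoff 76): dropping to 0 → total 160, payoff 116. Profitable deviation.

No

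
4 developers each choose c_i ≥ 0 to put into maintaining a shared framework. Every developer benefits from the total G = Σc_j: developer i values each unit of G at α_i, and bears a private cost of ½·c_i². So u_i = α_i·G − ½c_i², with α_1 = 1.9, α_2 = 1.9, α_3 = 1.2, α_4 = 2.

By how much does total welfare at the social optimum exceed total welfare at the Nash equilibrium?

Developer i's FOC: ∂u_i/∂c_i = α_i − c_i = 0, so c_i* = α_i.
NE contributions = (1.9, 1.9, 1.2, 2); G = 7.
W^NE = (Σα)·G − ½Σα_i² = 7² − ½·12.66 = 42.67.
Planner sets c_i = Σα_j = 7 for every i, so G^SO = 4·7 = 28.
W^SO = (Σα)·G^SO − ½·4·(Σα)² = (4/2)·7² = 98.
Deadweight loss = W^SO − W^NE = 55.33.

55.33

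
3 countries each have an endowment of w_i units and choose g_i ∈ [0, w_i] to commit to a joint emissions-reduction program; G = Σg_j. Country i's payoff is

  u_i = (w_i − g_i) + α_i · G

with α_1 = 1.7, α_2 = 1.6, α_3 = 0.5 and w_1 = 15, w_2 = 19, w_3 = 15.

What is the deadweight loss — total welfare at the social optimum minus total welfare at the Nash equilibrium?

∂u_i/∂g_i = α_i − 1, so country i contributes w_i if α_i > 1, else 0.
α_i > 1 for i ∈ {1, 2}; NE contributions (15, 19, 0), G = 34.
W^NE = Σw_i − G^NE + (Σα_i)·G^NE = 49 + 2.8·34 = 144.2.
Planner: ∂(Σu_j)/∂g_i = Σα_j − 1 = 2.8 > 0, so everyone contributes w_i; G^SO = 49, W^SO = 49 + 2.8·49 = 186.2.
Deadweight loss = 42.

42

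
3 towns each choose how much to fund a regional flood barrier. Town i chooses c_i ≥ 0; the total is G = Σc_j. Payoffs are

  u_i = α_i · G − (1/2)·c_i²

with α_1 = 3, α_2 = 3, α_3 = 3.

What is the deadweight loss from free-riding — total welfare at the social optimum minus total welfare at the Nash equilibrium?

54

Town i's FOC: ∂u_i/∂c_i = α_i − c_i = 0, so c_i* = α_i.
NE contributions = (3, 3, 3); G = 9.
W^NE = (Σα)·G − ½Σα_i² = 9² − ½·27 = 67.5.
Planner sets c_i = Σα_j = 9 for every i, so G^SO = 3·9 = 27.
W^SO = (Σα)·G^SO − ½·3·(Σα)² = (3/2)·9² = 121.5.
Deadweight loss = W^SO − W^NE = 54.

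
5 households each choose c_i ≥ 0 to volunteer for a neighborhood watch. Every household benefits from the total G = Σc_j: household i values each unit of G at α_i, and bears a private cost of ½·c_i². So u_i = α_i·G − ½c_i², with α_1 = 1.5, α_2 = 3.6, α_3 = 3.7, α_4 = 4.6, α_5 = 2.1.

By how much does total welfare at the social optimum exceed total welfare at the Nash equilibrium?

387.61

Household i's FOC: ∂u_i/∂c_i = α_i − c_i = 0, so c_i* = α_i.
NE contributions = (1.5, 3.6, 3.7, 4.6, 2.1); G = 15.5.
W^NE = (Σα)·G − ½Σα_i² = 15.5² − ½·54.47 = 213.015.
Planner sets c_i = Σα_j = 15.5 for every i, so G^SO = 5·15.5 = 77.5.
W^SO = (Σα)·G^SO − ½·5·(Σα)² = (5/2)·15.5² = 600.625.
Deadweight loss = W^SO − W^NE = 387.61.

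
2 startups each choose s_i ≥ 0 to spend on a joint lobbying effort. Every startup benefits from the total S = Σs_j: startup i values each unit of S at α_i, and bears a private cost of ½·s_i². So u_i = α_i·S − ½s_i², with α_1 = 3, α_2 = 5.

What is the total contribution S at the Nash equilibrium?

Startup i's FOC: ∂u_i/∂s_i = α_i − s_i = 0, so s_i* = α_i.
NE contributions = (3, 5); S = 8.

8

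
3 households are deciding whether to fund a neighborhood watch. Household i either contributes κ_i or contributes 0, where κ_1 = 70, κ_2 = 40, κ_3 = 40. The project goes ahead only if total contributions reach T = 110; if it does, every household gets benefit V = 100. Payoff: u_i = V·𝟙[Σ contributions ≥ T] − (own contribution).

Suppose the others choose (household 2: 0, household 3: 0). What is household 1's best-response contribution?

Others' total = 0. Even contributing 70 gives 70 < 110: no benefit either way.
Best response: 0.

0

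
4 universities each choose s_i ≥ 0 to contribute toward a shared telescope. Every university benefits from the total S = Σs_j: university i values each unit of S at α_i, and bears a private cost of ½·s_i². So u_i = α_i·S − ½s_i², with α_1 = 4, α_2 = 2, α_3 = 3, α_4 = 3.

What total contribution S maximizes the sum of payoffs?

48

Planner FOC: ∂(Σu_j)/∂s_i = (Σα_j) − s_i = 0, so s_i^SO = Σα_j = 12 for every i; S^SO = 48.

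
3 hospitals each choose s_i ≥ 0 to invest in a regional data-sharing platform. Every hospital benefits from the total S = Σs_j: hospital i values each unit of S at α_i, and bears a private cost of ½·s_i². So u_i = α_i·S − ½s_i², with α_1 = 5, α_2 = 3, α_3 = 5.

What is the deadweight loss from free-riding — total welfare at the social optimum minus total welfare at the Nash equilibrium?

114

Hospital i's FOC: ∂u_i/∂s_i = α_i − s_i = 0, so s_i* = α_i.
NE contributions = (5, 3, 5); S = 13.
W^NE = (Σα)·S − ½Σα_i² = 13² − ½·59 = 139.5.
Planner sets s_i = Σα_j = 13 for every i, so S^SO = 3·13 = 39.
W^SO = (Σα)·S^SO − ½·3·(Σα)² = (3/2)·13² = 253.5.
Deadweight loss = W^SO − W^NE = 114.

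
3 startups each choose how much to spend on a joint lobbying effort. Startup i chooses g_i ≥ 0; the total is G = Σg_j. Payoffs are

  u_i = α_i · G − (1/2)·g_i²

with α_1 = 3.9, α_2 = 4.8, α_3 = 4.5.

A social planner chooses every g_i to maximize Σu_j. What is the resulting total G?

Planner FOC: ∂(Σu_j)/∂g_i = (Σα_j) − g_i = 0, so g_i^SO = Σα_j = 13.2 for every i; G^SO = 39.6.

39.6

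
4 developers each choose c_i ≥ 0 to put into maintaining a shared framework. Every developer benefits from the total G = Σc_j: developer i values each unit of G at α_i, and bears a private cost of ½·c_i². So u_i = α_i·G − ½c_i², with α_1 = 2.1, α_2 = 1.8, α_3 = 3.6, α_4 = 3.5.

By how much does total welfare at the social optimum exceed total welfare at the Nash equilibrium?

Developer i's FOC: ∂u_i/∂c_i = α_i − c_i = 0, so c_i* = α_i.
NE contributions = (2.1, 1.8, 3.6, 3.5); G = 11.
W^NE = (Σα)·G − ½Σα_i² = 11² − ½·32.86 = 104.57.
Planner sets c_i = Σα_j = 11 for every i, so G^SO = 4·11 = 44.
W^SO = (Σα)·G^SO − ½·4·(Σα)² = (4/2)·11² = 242.
Deadweight loss = W^SO − W^NE = 137.43.

137.43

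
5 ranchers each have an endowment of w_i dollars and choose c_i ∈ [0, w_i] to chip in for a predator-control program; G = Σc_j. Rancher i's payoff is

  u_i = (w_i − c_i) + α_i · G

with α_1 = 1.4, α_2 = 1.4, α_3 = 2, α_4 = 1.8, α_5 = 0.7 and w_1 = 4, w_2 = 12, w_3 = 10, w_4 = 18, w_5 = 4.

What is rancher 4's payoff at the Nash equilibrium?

∂u_i/∂c_i = α_i − 1, so rancher i contributes w_i if α_i > 1, else 0.
α_i > 1 for i ∈ {1, 2, 3, 4}; NE contributions (4, 12, 10, 18, 0), G = 44.
u_4 = (18 − 18) + 1.8·44 = 79.2.

79.2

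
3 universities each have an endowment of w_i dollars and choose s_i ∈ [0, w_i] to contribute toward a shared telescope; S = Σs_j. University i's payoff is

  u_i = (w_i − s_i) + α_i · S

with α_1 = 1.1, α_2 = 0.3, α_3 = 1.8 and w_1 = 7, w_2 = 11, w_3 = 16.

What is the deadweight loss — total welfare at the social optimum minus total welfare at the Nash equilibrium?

24.2

∂u_i/∂s_i = α_i − 1, so university i contributes w_i if α_i > 1, else 0.
α_i > 1 for i ∈ {1, 3}; NE contributions (7, 0, 16), S = 23.
W^NE = Σw_i − S^NE + (Σα_i)·S^NE = 34 + 2.2·23 = 84.6.
Planner: ∂(Σu_j)/∂s_i = Σα_j − 1 = 2.2 > 0, so everyone contributes w_i; S^SO = 34, W^SO = 34 + 2.2·34 = 108.8.
Deadweight loss = 24.2.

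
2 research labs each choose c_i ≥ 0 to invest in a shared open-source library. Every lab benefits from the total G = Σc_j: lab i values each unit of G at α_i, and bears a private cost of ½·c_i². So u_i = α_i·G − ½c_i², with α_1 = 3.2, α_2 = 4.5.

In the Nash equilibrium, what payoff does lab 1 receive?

Lab i's FOC: ∂u_i/∂c_i = α_i − c_i = 0, so c_i* = α_i.
NE contributions = (3.2, 4.5); G = 7.7.
u_1 = α_1·G − ½·(c_1)² = 3.2·7.7 − ½·3.2² = 19.52.

19.52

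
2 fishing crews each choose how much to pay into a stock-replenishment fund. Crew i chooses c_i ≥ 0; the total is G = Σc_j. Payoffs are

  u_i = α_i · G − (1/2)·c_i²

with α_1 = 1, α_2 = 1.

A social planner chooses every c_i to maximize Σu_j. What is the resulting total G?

Planner FOC: ∂(Σu_j)/∂c_i = (Σα_j) − c_i = 0, so c_i^SO = Σα_j = 2 for every i; G^SO = 4.

4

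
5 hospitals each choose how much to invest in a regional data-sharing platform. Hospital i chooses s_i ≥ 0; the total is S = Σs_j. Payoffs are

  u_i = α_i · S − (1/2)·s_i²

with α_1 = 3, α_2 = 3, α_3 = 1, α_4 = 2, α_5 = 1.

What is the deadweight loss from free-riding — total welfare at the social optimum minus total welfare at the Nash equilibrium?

Hospital i's FOC: ∂u_i/∂s_i = α_i − s_i = 0, so s_i* = α_i.
NE contributions = (3, 3, 1, 2, 1); S = 10.
W^NE = (Σα)·S − ½Σα_i² = 10² − ½·24 = 88.
Planner sets s_i = Σα_j = 10 for every i, so S^SO = 5·10 = 50.
W^SO = (Σα)·S^SO − ½·5·(Σα)² = (5/2)·10² = 250.
Deadweight loss = W^SO − W^NE = 162.

162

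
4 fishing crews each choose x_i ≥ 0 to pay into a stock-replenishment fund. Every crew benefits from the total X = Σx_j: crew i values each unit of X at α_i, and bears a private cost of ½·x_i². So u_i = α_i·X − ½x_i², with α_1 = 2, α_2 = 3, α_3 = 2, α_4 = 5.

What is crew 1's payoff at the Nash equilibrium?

22

Crew i's FOC: ∂u_i/∂x_i = α_i − x_i = 0, so x_i* = α_i.
NE contributions = (2, 3, 2, 5); X = 12.
u_1 = α_1·X − ½·(x_1)² = 2·12 − ½·2² = 22.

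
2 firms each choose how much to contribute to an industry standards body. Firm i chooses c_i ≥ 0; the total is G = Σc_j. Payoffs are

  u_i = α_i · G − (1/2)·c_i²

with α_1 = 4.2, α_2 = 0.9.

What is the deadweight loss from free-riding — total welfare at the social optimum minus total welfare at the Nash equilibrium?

9.225

Firm i's FOC: ∂u_i/∂c_i = α_i − c_i = 0, so c_i* = α_i.
NE contributions = (4.2, 0.9); G = 5.1.
W^NE = (Σα)·G − ½Σα_i² = 5.1² − ½·18.45 = 16.785.
Planner sets c_i = Σα_j = 5.1 for every i, so G^SO = 2·5.1 = 10.2.
W^SO = (Σα)·G^SO − ½·2·(Σα)² = (2/2)·5.1² = 26.01.
Deadweight loss = W^SO − W^NE = 9.225.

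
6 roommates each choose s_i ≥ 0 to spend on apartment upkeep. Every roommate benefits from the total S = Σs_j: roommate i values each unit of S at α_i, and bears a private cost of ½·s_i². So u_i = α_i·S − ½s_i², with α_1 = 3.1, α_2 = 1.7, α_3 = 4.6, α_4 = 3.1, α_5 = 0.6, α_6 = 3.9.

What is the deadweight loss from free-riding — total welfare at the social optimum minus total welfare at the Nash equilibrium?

607.42

Roommate i's FOC: ∂u_i/∂s_i = α_i − s_i = 0, so s_i* = α_i.
NE contributions = (3.1, 1.7, 4.6, 3.1, 0.6, 3.9); S = 17.
W^NE = (Σα)·S − ½Σα_i² = 17² − ½·58.84 = 259.58.
Planner sets s_i = Σα_j = 17 for every i, so S^SO = 6·17 = 102.
W^SO = (Σα)·S^SO − ½·6·(Σα)² = (6/2)·17² = 867.
Deadweight loss = W^SO − W^NE = 607.42.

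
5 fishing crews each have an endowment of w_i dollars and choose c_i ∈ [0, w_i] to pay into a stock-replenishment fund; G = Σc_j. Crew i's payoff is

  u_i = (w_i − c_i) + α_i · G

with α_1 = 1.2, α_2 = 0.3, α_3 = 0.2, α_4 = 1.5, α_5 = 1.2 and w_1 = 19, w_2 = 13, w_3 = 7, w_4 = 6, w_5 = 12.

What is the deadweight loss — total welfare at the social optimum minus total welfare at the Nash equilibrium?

∂u_i/∂c_i = α_i − 1, so crew i contributes w_i if α_i > 1, else 0.
α_i > 1 for i ∈ {1, 4, 5}; NE contributions (19, 0, 0, 6, 12), G = 37.
W^NE = Σw_i − G^NE + (Σα_i)·G^NE = 57 + 3.4·37 = 182.8.
Planner: ∂(Σu_j)/∂c_i = Σα_j − 1 = 3.4 > 0, so everyone contributes w_i; G^SO = 57, W^SO = 57 + 3.4·57 = 250.8.
Deadweight loss = 68.

68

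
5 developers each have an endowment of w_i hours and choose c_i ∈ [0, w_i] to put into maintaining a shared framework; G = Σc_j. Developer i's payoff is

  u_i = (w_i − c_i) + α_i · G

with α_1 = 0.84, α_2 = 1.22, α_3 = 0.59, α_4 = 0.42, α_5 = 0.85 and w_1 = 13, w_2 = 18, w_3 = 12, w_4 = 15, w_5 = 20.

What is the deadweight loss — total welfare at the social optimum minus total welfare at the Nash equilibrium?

∂u_i/∂c_i = α_i − 1, so developer i contributes w_i if α_i > 1, else 0.
α_i > 1 for i ∈ {2}; NE contributions (0, 18, 0, 0, 0), G = 18.
W^NE = Σw_i − G^NE + (Σα_i)·G^NE = 78 + 2.92·18 = 130.56.
Planner: ∂(Σu_j)/∂c_i = Σα_j − 1 = 2.92 > 0, so everyone contributes w_i; G^SO = 78, W^SO = 78 + 2.92·78 = 305.76.
Deadweight loss = 175.2.

175.2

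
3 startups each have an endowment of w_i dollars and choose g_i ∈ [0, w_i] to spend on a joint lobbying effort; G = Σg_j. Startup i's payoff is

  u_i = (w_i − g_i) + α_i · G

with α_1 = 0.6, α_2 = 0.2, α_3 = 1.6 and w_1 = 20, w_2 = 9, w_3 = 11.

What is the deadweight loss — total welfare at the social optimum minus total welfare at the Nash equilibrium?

∂u_i/∂g_i = α_i − 1, so startup i contributes w_i if α_i > 1, else 0.
α_i > 1 for i ∈ {3}; NE contributions (0, 0, 11), G = 11.
W^NE = Σw_i − G^NE + (Σα_i)·G^NE = 40 + 1.4·11 = 55.4.
Planner: ∂(Σu_j)/∂g_i = Σα_j − 1 = 1.4 > 0, so everyone contributes w_i; G^SO = 40, W^SO = 40 + 1.4·40 = 96.
Deadweight loss = 40.6.

40.6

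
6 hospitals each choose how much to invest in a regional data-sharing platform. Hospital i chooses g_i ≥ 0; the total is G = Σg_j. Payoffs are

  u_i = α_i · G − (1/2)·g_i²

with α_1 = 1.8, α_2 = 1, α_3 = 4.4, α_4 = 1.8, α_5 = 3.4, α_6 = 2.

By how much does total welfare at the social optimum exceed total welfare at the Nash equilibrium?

Hospital i's FOC: ∂u_i/∂g_i = α_i − g_i = 0, so g_i* = α_i.
NE contributions = (1.8, 1, 4.4, 1.8, 3.4, 2); G = 14.4.
W^NE = (Σα)·G − ½Σα_i² = 14.4² − ½·42.4 = 186.16.
Planner sets g_i = Σα_j = 14.4 for every i, so G^SO = 6·14.4 = 86.4.
W^SO = (Σα)·G^SO − ½·6·(Σα)² = (6/2)·14.4² = 622.08.
Deadweight loss = W^SO − W^NE = 435.92.

435.92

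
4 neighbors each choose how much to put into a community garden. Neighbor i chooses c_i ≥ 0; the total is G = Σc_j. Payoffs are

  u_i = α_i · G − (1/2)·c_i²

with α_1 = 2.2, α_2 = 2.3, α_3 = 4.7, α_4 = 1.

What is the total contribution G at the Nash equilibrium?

Neighbor i's FOC: ∂u_i/∂c_i = α_i − c_i = 0, so c_i* = α_i.
NE contributions = (2.2, 2.3, 4.7, 1); G = 10.2.

10.2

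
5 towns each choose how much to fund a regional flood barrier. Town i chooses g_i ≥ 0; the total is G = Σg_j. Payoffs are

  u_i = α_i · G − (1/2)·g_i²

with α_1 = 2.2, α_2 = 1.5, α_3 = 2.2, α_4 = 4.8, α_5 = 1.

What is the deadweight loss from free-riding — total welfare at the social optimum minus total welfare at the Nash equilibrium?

223.32

Town i's FOC: ∂u_i/∂g_i = α_i − g_i = 0, so g_i* = α_i.
NE contributions = (2.2, 1.5, 2.2, 4.8, 1); G = 11.7.
W^NE = (Σα)·G − ½Σα_i² = 11.7² − ½·35.97 = 118.905.
Planner sets g_i = Σα_j = 11.7 for every i, so G^SO = 5·11.7 = 58.5.
W^SO = (Σα)·G^SO − ½·5·(Σα)² = (5/2)·11.7² = 342.225.
Deadweight loss = W^SO − W^NE = 223.32.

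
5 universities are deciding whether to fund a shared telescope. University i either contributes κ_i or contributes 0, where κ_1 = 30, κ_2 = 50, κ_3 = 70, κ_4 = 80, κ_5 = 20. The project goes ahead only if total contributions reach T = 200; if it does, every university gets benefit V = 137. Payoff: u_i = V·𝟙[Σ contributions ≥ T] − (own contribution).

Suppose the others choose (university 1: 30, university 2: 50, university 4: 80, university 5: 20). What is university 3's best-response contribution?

Others' total = 180. Contributing 70 brings total to 250 ≥ 200: gain V − κ_3 = 67.
Best response: 70.

70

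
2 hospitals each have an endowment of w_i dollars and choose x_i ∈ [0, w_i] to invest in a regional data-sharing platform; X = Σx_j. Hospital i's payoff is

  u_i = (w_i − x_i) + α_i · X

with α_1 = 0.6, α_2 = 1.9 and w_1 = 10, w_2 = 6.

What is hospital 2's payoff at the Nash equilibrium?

11.4

∂u_i/∂x_i = α_i − 1, so hospital i contributes w_i if α_i > 1, else 0.
α_i > 1 for i ∈ {2}; NE contributions (0, 6), X = 6.
u_2 = (6 − 6) + 1.9·6 = 11.4.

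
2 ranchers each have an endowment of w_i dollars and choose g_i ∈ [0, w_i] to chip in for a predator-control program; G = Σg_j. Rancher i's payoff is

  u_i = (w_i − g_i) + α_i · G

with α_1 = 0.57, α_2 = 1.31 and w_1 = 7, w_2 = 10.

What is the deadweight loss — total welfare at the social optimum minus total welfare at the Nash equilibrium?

∂u_i/∂g_i = α_i − 1, so rancher i contributes w_i if α_i > 1, else 0.
α_i > 1 for i ∈ {2}; NE contributions (0, 10), G = 10.
W^NE = Σw_i − G^NE + (Σα_i)·G^NE = 17 + 0.88·10 = 25.8.
Planner: ∂(Σu_j)/∂g_i = Σα_j − 1 = 0.88 > 0, so everyone contributes w_i; G^SO = 17, W^SO = 17 + 0.88·17 = 31.96.
Deadweight loss = 6.16.

6.16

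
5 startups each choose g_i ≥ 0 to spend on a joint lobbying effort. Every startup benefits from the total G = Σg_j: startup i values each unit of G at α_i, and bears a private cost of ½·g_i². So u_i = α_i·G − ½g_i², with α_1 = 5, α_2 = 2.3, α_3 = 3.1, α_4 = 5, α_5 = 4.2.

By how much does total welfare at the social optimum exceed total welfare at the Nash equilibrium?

617.51

Startup i's FOC: ∂u_i/∂g_i = α_i − g_i = 0, so g_i* = α_i.
NE contributions = (5, 2.3, 3.1, 5, 4.2); G = 19.6.
W^NE = (Σα)·G − ½Σα_i² = 19.6² − ½·82.54 = 342.89.
Planner sets g_i = Σα_j = 19.6 for every i, so G^SO = 5·19.6 = 98.
W^SO = (Σα)·G^SO − ½·5·(Σα)² = (5/2)·19.6² = 960.4.
Deadweight loss = W^SO − W^NE = 617.51.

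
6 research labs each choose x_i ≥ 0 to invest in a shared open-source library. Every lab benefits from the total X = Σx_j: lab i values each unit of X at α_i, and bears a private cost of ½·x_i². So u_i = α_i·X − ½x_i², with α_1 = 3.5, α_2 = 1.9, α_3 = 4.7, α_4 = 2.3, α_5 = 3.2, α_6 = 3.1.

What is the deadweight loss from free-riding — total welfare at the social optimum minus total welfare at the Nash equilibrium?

Lab i's FOC: ∂u_i/∂x_i = α_i − x_i = 0, so x_i* = α_i.
NE contributions = (3.5, 1.9, 4.7, 2.3, 3.2, 3.1); X = 18.7.
W^NE = (Σα)·X − ½Σα_i² = 18.7² − ½·63.09 = 318.145.
Planner sets x_i = Σα_j = 18.7 for every i, so X^SO = 6·18.7 = 112.2.
W^SO = (Σα)·X^SO − ½·6·(Σα)² = (6/2)·18.7² = 1049.07.
Deadweight loss = W^SO − W^NE = 730.925.

730.925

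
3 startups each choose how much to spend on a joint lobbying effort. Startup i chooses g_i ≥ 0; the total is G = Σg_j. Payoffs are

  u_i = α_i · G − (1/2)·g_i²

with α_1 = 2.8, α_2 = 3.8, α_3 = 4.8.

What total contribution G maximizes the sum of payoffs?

Planner FOC: ∂(Σu_j)/∂g_i = (Σα_j) − g_i = 0, so g_i^SO = Σα_j = 11.4 for every i; G^SO = 34.2.

34.2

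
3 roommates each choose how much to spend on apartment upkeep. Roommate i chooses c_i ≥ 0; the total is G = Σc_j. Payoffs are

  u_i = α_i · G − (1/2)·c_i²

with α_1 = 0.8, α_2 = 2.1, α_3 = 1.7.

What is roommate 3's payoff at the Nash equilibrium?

Roommate i's FOC: ∂u_i/∂c_i = α_i − c_i = 0, so c_i* = α_i.
NE contributions = (0.8, 2.1, 1.7); G = 4.6.
u_3 = α_3·G − ½·(c_3)² = 1.7·4.6 − ½·1.7² = 6.375.

6.375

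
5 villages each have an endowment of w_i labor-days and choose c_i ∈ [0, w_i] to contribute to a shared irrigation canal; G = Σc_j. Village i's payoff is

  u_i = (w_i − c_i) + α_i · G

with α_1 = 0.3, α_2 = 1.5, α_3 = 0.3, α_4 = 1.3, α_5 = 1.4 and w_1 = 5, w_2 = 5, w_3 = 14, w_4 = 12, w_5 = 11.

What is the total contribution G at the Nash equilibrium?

∂u_i/∂c_i = α_i − 1, so village i contributes w_i if α_i > 1, else 0.
α_i > 1 for i ∈ {2, 4, 5}; NE contributions (0, 5, 0, 12, 11), G = 28.

28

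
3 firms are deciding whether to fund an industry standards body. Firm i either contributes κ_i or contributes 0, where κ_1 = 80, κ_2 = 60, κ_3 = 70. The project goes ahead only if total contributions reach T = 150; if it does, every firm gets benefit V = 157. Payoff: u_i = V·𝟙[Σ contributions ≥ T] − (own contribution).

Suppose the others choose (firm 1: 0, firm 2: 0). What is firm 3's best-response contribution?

0

Others' total = 0. Even contributing 70 gives 70 < 150: no benefit either way.
Best response: 0.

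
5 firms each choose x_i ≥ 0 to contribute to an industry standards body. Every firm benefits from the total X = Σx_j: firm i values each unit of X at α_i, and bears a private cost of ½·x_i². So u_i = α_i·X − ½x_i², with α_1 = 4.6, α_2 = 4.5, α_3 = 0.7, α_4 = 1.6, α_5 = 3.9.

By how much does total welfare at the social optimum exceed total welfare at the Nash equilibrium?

380.97

Firm i's FOC: ∂u_i/∂x_i = α_i − x_i = 0, so x_i* = α_i.
NE contributions = (4.6, 4.5, 0.7, 1.6, 3.9); X = 15.3.
W^NE = (Σα)·X − ½Σα_i² = 15.3² − ½·59.67 = 204.255.
Planner sets x_i = Σα_j = 15.3 for every i, so X^SO = 5·15.3 = 76.5.
W^SO = (Σα)·X^SO − ½·5·(Σα)² = (5/2)·15.3² = 585.225.
Deadweight loss = W^SO − W^NE = 380.97.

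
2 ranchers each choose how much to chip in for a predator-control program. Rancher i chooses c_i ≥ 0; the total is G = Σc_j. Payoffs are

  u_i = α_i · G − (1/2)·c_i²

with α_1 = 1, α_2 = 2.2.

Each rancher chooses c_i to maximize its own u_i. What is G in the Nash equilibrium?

Rancher i's FOC: ∂u_i/∂c_i = α_i − c_i = 0, so c_i* = α_i.
NE contributions = (1, 2.2); G = 3.2.

3.2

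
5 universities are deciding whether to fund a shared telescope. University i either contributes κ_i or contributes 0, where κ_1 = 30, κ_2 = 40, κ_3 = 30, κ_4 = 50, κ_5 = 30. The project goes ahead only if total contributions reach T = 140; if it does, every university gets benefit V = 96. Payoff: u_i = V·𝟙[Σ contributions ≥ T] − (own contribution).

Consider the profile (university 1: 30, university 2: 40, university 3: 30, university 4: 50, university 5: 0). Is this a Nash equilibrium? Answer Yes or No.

Total = 150 ≥ 140: provided.
University 1 (pledges 30, payoff 66): dropping to 0 → total 120, payoff 0. No gain.
University 2 (pledges 40, payoff 56): dropping to 0 → total 110, payoff 0. No gain.
University 3 (pledges 30, payoff 66): dropping to 0 → total 120, payoff 0. No gain.
University 4 (pledges 50, payoff 46): dropping to 0 → total 100, payoff 0. No gain.
University 5 (pledges 0, payoff 96): pledging 30 → total 180, payoff 66. No gain.

Yes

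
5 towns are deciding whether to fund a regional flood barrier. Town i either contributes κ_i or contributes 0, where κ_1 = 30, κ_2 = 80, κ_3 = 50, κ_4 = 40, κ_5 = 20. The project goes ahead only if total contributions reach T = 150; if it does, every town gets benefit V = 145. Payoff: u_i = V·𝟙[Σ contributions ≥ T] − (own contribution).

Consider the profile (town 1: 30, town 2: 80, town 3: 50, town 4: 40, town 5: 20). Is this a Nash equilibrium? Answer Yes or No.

Total = 220 ≥ 150: provided.
Town 1 (pledges 30, payoff 115): dropping to 0 → total 190, payoff 145. Profitable deviation.

No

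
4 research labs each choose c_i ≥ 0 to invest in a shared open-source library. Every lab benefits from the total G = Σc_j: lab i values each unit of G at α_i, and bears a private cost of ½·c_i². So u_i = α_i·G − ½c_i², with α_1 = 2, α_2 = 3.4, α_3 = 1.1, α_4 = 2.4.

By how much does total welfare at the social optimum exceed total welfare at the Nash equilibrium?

Lab i's FOC: ∂u_i/∂c_i = α_i − c_i = 0, so c_i* = α_i.
NE contributions = (2, 3.4, 1.1, 2.4); G = 8.9.
W^NE = (Σα)·G − ½Σα_i² = 8.9² − ½·22.53 = 67.945.
Planner sets c_i = Σα_j = 8.9 for every i, so G^SO = 4·8.9 = 35.6.
W^SO = (Σα)·G^SO − ½·4·(Σα)² = (4/2)·8.9² = 158.42.
Deadweight loss = W^SO − W^NE = 90.475.

90.475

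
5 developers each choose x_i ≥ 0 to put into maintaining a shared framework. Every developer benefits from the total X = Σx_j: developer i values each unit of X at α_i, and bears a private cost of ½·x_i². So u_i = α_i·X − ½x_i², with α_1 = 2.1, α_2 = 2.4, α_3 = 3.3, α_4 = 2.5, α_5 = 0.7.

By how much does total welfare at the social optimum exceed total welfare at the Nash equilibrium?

195.4

Developer i's FOC: ∂u_i/∂x_i = α_i − x_i = 0, so x_i* = α_i.
NE contributions = (2.1, 2.4, 3.3, 2.5, 0.7); X = 11.
W^NE = (Σα)·X − ½Σα_i² = 11² − ½·27.8 = 107.1.
Planner sets x_i = Σα_j = 11 for every i, so X^SO = 5·11 = 55.
W^SO = (Σα)·X^SO − ½·5·(Σα)² = (5/2)·11² = 302.5.
Deadweight loss = W^SO − W^NE = 195.4.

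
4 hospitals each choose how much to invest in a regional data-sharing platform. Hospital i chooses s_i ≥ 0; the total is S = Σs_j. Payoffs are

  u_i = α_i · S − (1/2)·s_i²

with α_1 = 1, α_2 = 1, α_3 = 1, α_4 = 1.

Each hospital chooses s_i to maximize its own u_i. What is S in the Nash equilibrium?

4

Hospital i's FOC: ∂u_i/∂s_i = α_i − s_i = 0, so s_i* = α_i.
NE contributions = (1, 1, 1, 1); S = 4.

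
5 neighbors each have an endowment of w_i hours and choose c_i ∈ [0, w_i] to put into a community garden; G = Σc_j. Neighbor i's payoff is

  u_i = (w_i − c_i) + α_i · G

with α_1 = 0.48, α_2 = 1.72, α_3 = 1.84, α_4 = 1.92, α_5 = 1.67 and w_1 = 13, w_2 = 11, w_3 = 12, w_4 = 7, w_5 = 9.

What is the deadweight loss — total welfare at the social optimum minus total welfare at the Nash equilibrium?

86.19

∂u_i/∂c_i = α_i − 1, so neighbor i contributes w_i if α_i > 1, else 0.
α_i > 1 for i ∈ {2, 3, 4, 5}; NE contributions (0, 11, 12, 7, 9), G = 39.
W^NE = Σw_i − G^NE + (Σα_i)·G^NE = 52 + 6.63·39 = 310.57.
Planner: ∂(Σu_j)/∂c_i = Σα_j − 1 = 6.63 > 0, so everyone contributes w_i; G^SO = 52, W^SO = 52 + 6.63·52 = 396.76.
Deadweight loss = 86.19.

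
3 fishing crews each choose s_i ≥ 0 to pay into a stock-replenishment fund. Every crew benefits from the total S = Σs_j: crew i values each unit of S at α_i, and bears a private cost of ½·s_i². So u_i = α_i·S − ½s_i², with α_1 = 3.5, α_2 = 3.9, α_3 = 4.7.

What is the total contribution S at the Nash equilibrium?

12.1

Crew i's FOC: ∂u_i/∂s_i = α_i − s_i = 0, so s_i* = α_i.
NE contributions = (3.5, 3.9, 4.7); S = 12.1.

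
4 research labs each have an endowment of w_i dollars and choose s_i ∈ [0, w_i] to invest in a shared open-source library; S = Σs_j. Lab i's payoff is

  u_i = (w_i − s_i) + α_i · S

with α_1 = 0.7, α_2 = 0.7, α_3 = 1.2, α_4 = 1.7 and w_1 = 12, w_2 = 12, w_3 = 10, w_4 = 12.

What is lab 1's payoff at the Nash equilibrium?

∂u_i/∂s_i = α_i − 1, so lab i contributes w_i if α_i > 1, else 0.
α_i > 1 for i ∈ {3, 4}; NE contributions (0, 0, 10, 12), S = 22.
u_1 = (12 − 0) + 0.7·22 = 27.4.

27.4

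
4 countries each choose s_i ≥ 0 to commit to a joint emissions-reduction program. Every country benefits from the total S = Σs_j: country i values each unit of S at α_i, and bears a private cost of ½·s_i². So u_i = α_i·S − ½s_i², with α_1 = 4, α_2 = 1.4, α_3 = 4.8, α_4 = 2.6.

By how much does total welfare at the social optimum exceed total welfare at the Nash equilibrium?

187.72

Country i's FOC: ∂u_i/∂s_i = α_i − s_i = 0, so s_i* = α_i.
NE contributions = (4, 1.4, 4.8, 2.6); S = 12.8.
W^NE = (Σα)·S − ½Σα_i² = 12.8² − ½·47.76 = 139.96.
Planner sets s_i = Σα_j = 12.8 for every i, so S^SO = 4·12.8 = 51.2.
W^SO = (Σα)·S^SO − ½·4·(Σα)² = (4/2)·12.8² = 327.68.
Deadweight loss = W^SO − W^NE = 187.72.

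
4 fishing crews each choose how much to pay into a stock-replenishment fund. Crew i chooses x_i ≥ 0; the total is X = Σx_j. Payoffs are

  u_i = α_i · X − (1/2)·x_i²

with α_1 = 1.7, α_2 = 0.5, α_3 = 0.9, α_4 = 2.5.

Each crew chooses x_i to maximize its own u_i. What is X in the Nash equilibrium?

Crew i's FOC: ∂u_i/∂x_i = α_i − x_i = 0, so x_i* = α_i.
NE contributions = (1.7, 0.5, 0.9, 2.5); X = 5.6.

5.6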